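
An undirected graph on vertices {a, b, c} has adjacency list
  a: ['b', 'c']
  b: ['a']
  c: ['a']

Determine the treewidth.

1

A width-1 tree decomposition is:
Bags: B1 = {a, b}  B2 = {a, c}
Tree: B1–B2
The largest bag has 2 vertices, giving width 1; this decomposition certifies tw(G) ≤ 1. Since G has at least one edge (e.g. a–b), it is not an edgeless graph, so tw(G) ≥ 1. Hence tw(G) = 1 exactly.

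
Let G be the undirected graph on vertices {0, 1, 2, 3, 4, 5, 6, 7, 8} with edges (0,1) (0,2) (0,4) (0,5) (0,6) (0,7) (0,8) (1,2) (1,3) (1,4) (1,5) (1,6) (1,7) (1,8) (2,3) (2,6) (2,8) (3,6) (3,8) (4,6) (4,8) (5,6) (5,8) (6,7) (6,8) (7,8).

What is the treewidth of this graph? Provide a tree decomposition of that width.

Treewidth 4.
One optimal decomposition is:
Bags: B1 = {0, 1, 2, 6, 8}  B2 = {0, 1, 5, 6, 8}  B3 = {1, 2, 3, 6, 8}  B4 = {0, 1, 4, 6, 8}  B5 = {0, 1, 6, 7, 8}
Tree: B1–B2, B1–B3, B2–B4, B1–B5

Every bag has size at most 5, so the width is 5 − 1 = 4 and tw(G) ≤ 4. Conversely, {0, 1, 2, 6, 8} is a clique of size 5, and the vertices of any clique must share a bag in every tree decomposition; so some bag has ≥ 5 vertices and tw(G) ≥ 4. The upper and lower bounds meet at 4, so that is the treewidth.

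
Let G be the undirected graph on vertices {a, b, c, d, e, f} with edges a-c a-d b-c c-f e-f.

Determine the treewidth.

A width-1 tree decomposition is:
Bags: B1 = {c, f}  B2 = {b, c}  B3 = {a, c}  B4 = {a, d}  B5 = {e, f}
Tree: B1–B2, B2–B3, B3–B4, B1–B5
The largest bag has 2 vertices, giving width 1; this decomposition certifies tw(G) ≤ 1. G has an edge, so its treewidth is at least 1. The upper and lower bounds meet at 1, so that is the treewidth.

1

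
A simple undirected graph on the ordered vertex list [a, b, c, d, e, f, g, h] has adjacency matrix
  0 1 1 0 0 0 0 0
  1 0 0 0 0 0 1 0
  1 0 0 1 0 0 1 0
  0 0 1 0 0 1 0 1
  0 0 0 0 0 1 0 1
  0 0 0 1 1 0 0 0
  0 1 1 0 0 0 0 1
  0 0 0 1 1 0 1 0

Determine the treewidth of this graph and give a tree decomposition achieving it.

Each bag holds 3 vertices, so the decomposition has width 2, which upper-bounds the treewidth. The edges a–b–g–c–a form a cycle, so G is not a tree and its treewidth is at least 2. Combining the bounds, tw(G) = 2.

Treewidth 2.
One optimal decomposition is:
Bags: B1 = {a, b, c}  B2 = {b, c, g}  B3 = {c, d, g}  B4 = {d, g, h}  B5 = {d, f, h}  B6 = {e, f, h}
Tree: B1–B2, B2–B3, B3–B4, B4–B5, B5–B6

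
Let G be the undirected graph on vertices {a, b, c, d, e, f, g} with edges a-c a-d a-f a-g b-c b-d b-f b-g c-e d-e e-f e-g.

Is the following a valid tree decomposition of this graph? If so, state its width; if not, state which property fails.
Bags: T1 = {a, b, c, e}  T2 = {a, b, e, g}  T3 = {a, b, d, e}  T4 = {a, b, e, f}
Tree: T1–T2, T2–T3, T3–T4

Checking the three conditions: (i) the bags cover all of {a, b, c, d, e, f, g}; (ii) for each edge, some bag contains both endpoints; (iii) the bags containing any fixed vertex form a subtree. All hold, so the decomposition is valid with width 4 − 1 = 3.

Yes; width 3.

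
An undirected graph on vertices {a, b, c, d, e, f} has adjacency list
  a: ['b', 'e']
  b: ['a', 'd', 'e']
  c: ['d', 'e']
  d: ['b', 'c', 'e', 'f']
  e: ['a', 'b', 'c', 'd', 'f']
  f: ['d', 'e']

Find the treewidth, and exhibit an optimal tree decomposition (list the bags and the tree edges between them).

Each bag holds 3 vertices, so the decomposition has width 2, which upper-bounds the treewidth. Conversely, {c, d, e} is a clique of size 3, and the vertices of any clique must share a bag in every tree decomposition; so some bag has ≥ 3 vertices and tw(G) ≥ 2. Hence tw(G) = 2 exactly.

Treewidth 2.
One optimal decomposition is:
Bags: B1 = {a, b, e}  B2 = {b, d, e}  B3 = {c, d, e}  B4 = {d, e, f}
Tree: B1–B2, B2–B3, B3–B4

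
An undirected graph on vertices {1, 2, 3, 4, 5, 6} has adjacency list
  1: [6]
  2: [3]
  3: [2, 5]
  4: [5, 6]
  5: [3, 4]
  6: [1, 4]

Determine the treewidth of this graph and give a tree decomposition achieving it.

Treewidth 1.
One optimal decomposition is:
Bags: B1 = {3, 5}  B2 = {4, 5}  B3 = {4, 6}  B4 = {1, 6}  B5 = {2, 3}
Tree: B1–B2, B2–B3, B3–B4, B1–B5

Every bag has size at most 2, so the width is 2 − 1 = 1 and tw(G) ≤ 1. Since G has at least one edge (e.g. 3–5), it is not an edgeless graph, so tw(G) ≥ 1. Hence tw(G) = 1 exactly.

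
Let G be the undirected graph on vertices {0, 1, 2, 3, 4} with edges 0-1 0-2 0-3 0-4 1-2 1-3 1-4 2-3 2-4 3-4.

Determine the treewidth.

4

A width-4 tree decomposition is:
Bags: B1 = {0, 1, 2, 3, 4}
Tree: (single bag)
A single bag containing all 5 vertices is trivially a valid decomposition of width 4. On the other hand G contains the 5-clique {0, 1, 2, 3, 4}. A clique must lie in a single bag of any decomposition, so no decomposition can have width below 4. The upper and lower bounds meet at 4, so that is the treewidth.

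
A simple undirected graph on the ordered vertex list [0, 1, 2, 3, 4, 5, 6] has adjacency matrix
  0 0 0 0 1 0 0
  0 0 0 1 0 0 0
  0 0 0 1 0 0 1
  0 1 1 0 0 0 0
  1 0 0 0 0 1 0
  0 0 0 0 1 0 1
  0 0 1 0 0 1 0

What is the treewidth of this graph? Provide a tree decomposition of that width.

Treewidth 1.
One such decomposition:
Bags: B1 = {0, 4}  B2 = {4, 5}  B3 = {5, 6}  B4 = {2, 6}  B5 = {2, 3}  B6 = {1, 3}
Tree: B1–B2, B2–B3, B3–B4, B4–B5, B5–B6

The largest bag has 2 vertices, giving width 1; this decomposition certifies tw(G) ≤ 1. Since G has at least one edge (e.g. 0–4), it is not an edgeless graph, so tw(G) ≥ 1. Hence tw(G) = 1 exactly.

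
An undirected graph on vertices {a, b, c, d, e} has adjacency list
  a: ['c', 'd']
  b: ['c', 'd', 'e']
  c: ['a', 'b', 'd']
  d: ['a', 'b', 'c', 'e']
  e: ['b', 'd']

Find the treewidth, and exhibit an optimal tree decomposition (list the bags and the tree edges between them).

Treewidth 2.
Bags: B1 = {b, c, d}  B2 = {b, d, e}  B3 = {a, c, d}
Tree: B1–B2, B1–B3

The largest bag has 3 vertices, giving width 2; this decomposition certifies tw(G) ≤ 2. Conversely, {b, d, e} is a clique of size 3, and the vertices of any clique must share a bag in every tree decomposition; so some bag has ≥ 3 vertices and tw(G) ≥ 2. Therefore the treewidth is 2.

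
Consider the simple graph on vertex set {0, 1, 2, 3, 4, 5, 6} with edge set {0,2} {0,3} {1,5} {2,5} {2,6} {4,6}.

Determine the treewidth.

1

A width-1 tree decomposition is:
Bags: B1 = {2, 5}  B2 = {1, 5}  B3 = {2, 6}  B4 = {4, 6}  B5 = {0, 2}  B6 = {0, 3}
Tree: B1–B2, B1–B3, B3–B4, B3–B5, B5–B6
Every bag has size at most 2, so the width is 2 − 1 = 1 and tw(G) ≤ 1. Any graph with an edge has treewidth ≥ 1, and G has the edge 2–5. Hence tw(G) = 1 exactly.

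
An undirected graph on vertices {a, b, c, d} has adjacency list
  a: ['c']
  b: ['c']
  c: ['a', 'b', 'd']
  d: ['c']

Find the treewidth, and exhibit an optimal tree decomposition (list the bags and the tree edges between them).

Treewidth 1.
Bags: B1 = {a, c}  B2 = {b, c}  B3 = {c, d}
Tree: B1–B2, B1–B3

Every bag has size at most 2, so the width is 2 − 1 = 1 and tw(G) ≤ 1. G has an edge, so its treewidth is at least 1. Therefore the treewidth is 1.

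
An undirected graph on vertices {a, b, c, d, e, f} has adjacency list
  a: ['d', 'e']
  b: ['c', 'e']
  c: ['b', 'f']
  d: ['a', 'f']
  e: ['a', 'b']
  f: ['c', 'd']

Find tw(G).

A width-2 tree decomposition is:
Bags: B1 = {c, d, f}  B2 = {a, c, d}  B3 = {a, c, e}  B4 = {b, c, e}
Tree: B1–B2, B2–B3, B3–B4
The largest bag has 3 vertices, giving width 2; this decomposition certifies tw(G) ≤ 2. For the lower bound, G contains the cycle c–f–d–a–e–b–c, so G is not a forest; only forests have treewidth ≤ 1, hence tw(G) ≥ 2. The upper and lower bounds meet at 2, so that is the treewidth.

2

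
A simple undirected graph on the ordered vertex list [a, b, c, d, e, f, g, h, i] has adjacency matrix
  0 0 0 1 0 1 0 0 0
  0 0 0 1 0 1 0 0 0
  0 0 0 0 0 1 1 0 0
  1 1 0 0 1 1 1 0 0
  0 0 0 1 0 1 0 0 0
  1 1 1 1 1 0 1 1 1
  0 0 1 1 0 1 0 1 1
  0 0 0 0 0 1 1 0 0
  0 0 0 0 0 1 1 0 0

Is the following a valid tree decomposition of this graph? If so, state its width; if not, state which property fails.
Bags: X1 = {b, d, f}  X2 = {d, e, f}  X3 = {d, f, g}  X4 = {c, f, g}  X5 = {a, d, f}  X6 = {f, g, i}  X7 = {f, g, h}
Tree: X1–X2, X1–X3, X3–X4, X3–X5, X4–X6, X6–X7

Vertex coverage: the bags together contain {a, b, c, d, e, f, g, h, i}, the full vertex set. Edge coverage: each edge of G has both endpoints in at least one bag. Running intersection: for every vertex, the bags containing it form a connected subtree. All three properties hold, so this is a valid tree decomposition of width max|bag| − 1 = 2, and hence tw(G) ≤ 2.

Yes; width 2.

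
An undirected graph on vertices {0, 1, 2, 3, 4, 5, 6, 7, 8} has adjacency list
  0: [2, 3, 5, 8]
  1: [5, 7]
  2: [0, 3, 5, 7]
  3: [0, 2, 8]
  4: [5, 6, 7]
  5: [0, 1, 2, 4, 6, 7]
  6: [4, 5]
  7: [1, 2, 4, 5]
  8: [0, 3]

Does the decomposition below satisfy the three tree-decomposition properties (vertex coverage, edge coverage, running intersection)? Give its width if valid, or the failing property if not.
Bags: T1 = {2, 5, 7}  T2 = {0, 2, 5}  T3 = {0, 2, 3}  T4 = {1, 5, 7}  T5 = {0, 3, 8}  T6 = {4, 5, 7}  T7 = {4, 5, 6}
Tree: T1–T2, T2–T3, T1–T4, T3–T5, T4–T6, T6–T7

Yes; width 2.

Every vertex of G appears in some bag (union = {0, 1, 2, 3, 4, 5, 6, 7, 8}); every edge is covered by a bag; and for each vertex v the set of bags containing v is connected in the bag tree. The decomposition is therefore valid. The largest bag has 3 vertices, so the width is 2.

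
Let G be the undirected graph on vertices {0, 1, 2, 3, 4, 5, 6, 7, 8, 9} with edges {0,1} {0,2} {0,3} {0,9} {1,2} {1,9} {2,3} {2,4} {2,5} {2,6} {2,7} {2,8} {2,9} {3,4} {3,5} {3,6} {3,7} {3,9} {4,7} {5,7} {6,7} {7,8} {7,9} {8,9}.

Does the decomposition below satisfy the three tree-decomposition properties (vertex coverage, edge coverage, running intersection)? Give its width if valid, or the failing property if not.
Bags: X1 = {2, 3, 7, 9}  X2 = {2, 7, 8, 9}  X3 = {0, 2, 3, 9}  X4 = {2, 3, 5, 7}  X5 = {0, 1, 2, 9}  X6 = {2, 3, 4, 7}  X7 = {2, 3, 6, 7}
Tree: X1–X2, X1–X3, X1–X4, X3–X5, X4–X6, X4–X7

Yes; width 3.

Vertex coverage: the bags together contain {0, 1, 2, 3, 4, 5, 6, 7, 8, 9}, the full vertex set. Edge coverage: each edge of G has both endpoints in at least one bag. Running intersection: for every vertex, the bags containing it form a connected subtree. All three properties hold, so this is a valid tree decomposition of width max|bag| − 1 = 3, and hence tw(G) ≤ 3.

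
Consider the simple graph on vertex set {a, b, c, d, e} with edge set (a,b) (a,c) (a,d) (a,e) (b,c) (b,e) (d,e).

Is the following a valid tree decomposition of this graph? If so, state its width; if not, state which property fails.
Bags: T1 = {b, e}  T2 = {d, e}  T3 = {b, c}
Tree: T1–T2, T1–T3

A tree decomposition must satisfy three properties: every vertex lies in some bag; for every edge, both endpoints lie together in some bag; and for every vertex, the bags containing it form a connected subtree. Here vertex a appears in no bag, so the decomposition is invalid.

No — vertex a appears in no bag.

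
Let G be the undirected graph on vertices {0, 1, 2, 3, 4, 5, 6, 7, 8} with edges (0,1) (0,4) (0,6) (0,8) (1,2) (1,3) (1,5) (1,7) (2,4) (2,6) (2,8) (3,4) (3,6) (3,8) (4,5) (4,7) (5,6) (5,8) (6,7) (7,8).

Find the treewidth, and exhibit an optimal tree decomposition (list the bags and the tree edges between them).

Treewidth 4.
One optimal decomposition is:
Bags: B1 = {1, 4, 6, 7, 8}  B2 = {1, 2, 4, 6, 8}  B3 = {1, 3, 4, 6, 8}  B4 = {0, 1, 4, 6, 8}  B5 = {1, 4, 5, 6, 8}
Tree: B1–B2, B2–B3, B3–B4, B4–B5

Every bag has size at most 5, so the width is 5 − 1 = 4 and tw(G) ≤ 4. For the lower bound: the 5 vertex sets {4,7}, {1,2}, {3,8}, {6}, {0} are disjoint, each induces a connected subgraph, and every pair is joined by at least one edge of G. Contracting each set to a single vertex therefore yields K_{5} as a minor, and since treewidth is minor-monotone, tw(G) ≥ tw(K_{5}) = 4. The upper and lower bounds meet at 4, so that is the treewidth.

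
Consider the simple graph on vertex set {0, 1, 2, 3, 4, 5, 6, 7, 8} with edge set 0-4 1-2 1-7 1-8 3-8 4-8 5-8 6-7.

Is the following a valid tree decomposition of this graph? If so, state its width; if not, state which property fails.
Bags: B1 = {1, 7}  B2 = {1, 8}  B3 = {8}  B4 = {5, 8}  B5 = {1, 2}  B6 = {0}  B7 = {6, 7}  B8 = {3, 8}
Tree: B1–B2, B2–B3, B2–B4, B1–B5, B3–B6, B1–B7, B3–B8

A tree decomposition must satisfy three properties: every vertex lies in some bag; for every edge, both endpoints lie together in some bag; and for every vertex, the bags containing it form a connected subtree. Here vertex 4 appears in no bag, so the decomposition is invalid.

No — vertex 4 appears in no bag.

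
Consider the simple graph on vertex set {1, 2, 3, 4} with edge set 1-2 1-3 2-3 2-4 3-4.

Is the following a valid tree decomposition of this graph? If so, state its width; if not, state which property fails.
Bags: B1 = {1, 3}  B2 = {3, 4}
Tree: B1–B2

No — vertex 2 appears in no bag.

A tree decomposition must satisfy three properties: every vertex lies in some bag; for every edge, both endpoints lie together in some bag; and for every vertex, the bags containing it form a connected subtree. Here vertex 2 appears in no bag, so the decomposition is invalid.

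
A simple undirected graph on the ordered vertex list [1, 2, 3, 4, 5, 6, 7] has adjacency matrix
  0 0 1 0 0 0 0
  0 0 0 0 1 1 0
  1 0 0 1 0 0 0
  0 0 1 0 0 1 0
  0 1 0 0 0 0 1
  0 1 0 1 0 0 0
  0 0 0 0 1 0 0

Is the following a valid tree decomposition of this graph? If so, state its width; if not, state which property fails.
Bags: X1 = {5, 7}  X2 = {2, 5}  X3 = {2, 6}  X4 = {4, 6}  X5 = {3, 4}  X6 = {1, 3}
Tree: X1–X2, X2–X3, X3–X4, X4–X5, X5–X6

Yes; width 1.

Vertex coverage: the bags together contain {1, 2, 3, 4, 5, 6, 7}, the full vertex set. Edge coverage: each edge of G has both endpoints in at least one bag. Running intersection: for every vertex, the bags containing it form a connected subtree. All three properties hold, so this is a valid tree decomposition of width max|bag| − 1 = 1, and hence tw(G) ≤ 1.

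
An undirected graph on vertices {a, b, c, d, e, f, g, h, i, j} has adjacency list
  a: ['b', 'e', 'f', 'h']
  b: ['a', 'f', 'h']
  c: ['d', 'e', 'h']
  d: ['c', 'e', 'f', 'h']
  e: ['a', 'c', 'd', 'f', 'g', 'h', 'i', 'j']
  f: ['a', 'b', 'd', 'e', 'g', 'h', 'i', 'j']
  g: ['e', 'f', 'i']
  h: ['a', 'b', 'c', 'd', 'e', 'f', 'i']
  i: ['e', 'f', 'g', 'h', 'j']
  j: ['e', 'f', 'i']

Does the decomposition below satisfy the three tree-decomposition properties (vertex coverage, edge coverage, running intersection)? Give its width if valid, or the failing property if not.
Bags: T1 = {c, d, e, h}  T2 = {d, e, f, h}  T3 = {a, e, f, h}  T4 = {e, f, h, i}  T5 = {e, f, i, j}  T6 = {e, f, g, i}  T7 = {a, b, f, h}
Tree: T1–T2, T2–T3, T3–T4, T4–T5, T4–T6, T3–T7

Yes; width 3.

Checking the three conditions: (i) the bags cover all of {a, b, c, d, e, f, g, h, i, j}; (ii) for each edge, some bag contains both endpoints; (iii) the bags containing any fixed vertex form a subtree. All hold, so the decomposition is valid with width 4 − 1 = 3.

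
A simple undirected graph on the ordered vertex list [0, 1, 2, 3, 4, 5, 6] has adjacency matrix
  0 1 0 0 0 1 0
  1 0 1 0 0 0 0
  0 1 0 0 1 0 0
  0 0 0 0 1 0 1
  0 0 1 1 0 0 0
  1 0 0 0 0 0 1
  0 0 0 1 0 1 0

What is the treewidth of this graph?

2

A width-2 tree decomposition is:
Bags: B1 = {0, 1, 2}  B2 = {0, 2, 4}  B3 = {0, 3, 4}  B4 = {0, 3, 6}  B5 = {0, 5, 6}
Tree: B1–B2, B2–B3, B3–B4, B4–B5
Every bag has size at most 3, so the width is 3 − 1 = 2 and tw(G) ≤ 2. For the lower bound, G contains the cycle 0–1–2–4–3–6–5–0, so G is not a forest; only forests have treewidth ≤ 1, hence tw(G) ≥ 2. Hence tw(G) = 2 exactly.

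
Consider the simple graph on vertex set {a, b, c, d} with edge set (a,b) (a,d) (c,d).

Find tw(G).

1

A width-1 tree decomposition is:
Bags: B1 = {a, b}  B2 = {a, d}  B3 = {c, d}
Tree: B1–B2, B2–B3
The largest bag has 2 vertices, giving width 1; this decomposition certifies tw(G) ≤ 1. Since G has at least one edge (e.g. b–a), it is not an edgeless graph, so tw(G) ≥ 1. Hence tw(G) = 1 exactly.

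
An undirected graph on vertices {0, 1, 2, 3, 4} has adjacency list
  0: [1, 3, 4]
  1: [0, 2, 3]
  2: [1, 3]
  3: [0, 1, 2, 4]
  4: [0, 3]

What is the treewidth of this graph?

A width-2 tree decomposition is:
Bags: B1 = {0, 3, 4}  B2 = {0, 1, 3}  B3 = {1, 2, 3}
Tree: B1–B2, B2–B3
Every bag has size at most 3, so the width is 3 − 1 = 2 and tw(G) ≤ 2. On the other hand G contains the 3-clique {0, 1, 3}. A clique must lie in a single bag of any decomposition, so no decomposition can have width below 2. Combining the bounds, tw(G) = 2.

2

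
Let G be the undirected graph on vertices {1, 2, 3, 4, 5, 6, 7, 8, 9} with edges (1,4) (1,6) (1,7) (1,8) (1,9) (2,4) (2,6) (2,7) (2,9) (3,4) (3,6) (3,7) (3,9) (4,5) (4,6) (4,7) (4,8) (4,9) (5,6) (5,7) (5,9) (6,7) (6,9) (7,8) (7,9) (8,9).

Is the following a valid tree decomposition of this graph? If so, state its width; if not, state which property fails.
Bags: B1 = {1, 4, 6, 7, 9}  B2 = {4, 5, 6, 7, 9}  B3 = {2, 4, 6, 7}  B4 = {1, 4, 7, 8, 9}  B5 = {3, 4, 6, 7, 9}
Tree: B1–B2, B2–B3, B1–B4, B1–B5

No — edge (9,2) lies in no bag.

A tree decomposition must satisfy three properties: every vertex lies in some bag; for every edge, both endpoints lie together in some bag; and for every vertex, the bags containing it form a connected subtree. Here edge (9,2) lies in no bag, so the decomposition is invalid.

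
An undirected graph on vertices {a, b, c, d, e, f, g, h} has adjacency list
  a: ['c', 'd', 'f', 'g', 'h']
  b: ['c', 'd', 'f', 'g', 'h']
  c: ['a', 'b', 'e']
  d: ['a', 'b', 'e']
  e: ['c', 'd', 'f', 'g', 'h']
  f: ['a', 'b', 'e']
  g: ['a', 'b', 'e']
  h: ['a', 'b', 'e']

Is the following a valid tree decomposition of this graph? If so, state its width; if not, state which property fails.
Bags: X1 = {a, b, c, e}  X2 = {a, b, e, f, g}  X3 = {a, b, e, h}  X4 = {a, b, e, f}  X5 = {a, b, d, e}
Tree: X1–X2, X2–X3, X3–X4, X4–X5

No — bags containing vertex f are not connected in the tree.

A tree decomposition must satisfy three properties: every vertex lies in some bag; for every edge, both endpoints lie together in some bag; and for every vertex, the bags containing it form a connected subtree. Here bags containing vertex f are not connected in the tree, so the decomposition is invalid.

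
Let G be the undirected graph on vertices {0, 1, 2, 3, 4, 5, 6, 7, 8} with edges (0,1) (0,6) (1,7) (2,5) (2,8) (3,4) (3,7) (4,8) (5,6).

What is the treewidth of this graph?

2

A width-2 tree decomposition is:
Bags: B1 = {0, 5, 6}  B2 = {0, 2, 5}  B3 = {0, 2, 8}  B4 = {0, 4, 8}  B5 = {0, 3, 4}  B6 = {0, 3, 7}  B7 = {0, 1, 7}
Tree: B1–B2, B2–B3, B3–B4, B4–B5, B5–B6, B6–B7
Each bag holds 3 vertices, so the decomposition has width 2, which upper-bounds the treewidth. Since 0–6–5–2–8–4–3–7–1–0 is a cycle in G, G is not acyclic. Forests are exactly the graphs of treewidth ≤ 1, so tw(G) ≥ 2. The upper and lower bounds meet at 2, so that is the treewidth.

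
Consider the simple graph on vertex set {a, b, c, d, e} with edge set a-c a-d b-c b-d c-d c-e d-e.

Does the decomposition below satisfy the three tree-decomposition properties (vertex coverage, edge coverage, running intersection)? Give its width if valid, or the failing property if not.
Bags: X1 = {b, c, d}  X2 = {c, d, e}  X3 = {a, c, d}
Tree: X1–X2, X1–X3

Every vertex of G appears in some bag (union = {a, b, c, d, e}); every edge is covered by a bag; and for each vertex v the set of bags containing v is connected in the bag tree. The decomposition is therefore valid. The largest bag has 3 vertices, so the width is 2.

Yes; width 2.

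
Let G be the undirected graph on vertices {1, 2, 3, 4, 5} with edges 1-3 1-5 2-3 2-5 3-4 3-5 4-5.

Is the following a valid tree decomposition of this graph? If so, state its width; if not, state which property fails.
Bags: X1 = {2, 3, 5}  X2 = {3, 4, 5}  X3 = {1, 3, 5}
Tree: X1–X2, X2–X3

Yes; width 2.

Checking the three conditions: (i) the bags cover all of {1, 2, 3, 4, 5}; (ii) for each edge, some bag contains both endpoints; (iii) the bags containing any fixed vertex form a subtree. All hold, so the decomposition is valid with width 3 − 1 = 2.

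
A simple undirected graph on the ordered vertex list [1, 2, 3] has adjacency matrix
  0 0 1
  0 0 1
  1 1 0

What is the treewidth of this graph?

1

A width-1 tree decomposition is:
Bags: B1 = {1, 3}  B2 = {2, 3}
Tree: B1–B2
Every bag has size at most 2, so the width is 2 − 1 = 1 and tw(G) ≤ 1. Since G has at least one edge (e.g. 1–3), it is not an edgeless graph, so tw(G) ≥ 1. The upper and lower bounds meet at 1, so that is the treewidth.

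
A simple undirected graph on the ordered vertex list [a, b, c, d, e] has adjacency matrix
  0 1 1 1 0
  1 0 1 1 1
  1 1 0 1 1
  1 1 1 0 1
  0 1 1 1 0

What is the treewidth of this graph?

A width-3 tree decomposition is:
Bags: B1 = {a, b, c, d}  B2 = {b, c, d, e}
Tree: B1–B2
The largest bag has 4 vertices, giving width 3; this decomposition certifies tw(G) ≤ 3. Conversely, {b, c, d, e} is a clique of size 4, and the vertices of any clique must share a bag in every tree decomposition; so some bag has ≥ 4 vertices and tw(G) ≥ 3. Hence tw(G) = 3 exactly.

3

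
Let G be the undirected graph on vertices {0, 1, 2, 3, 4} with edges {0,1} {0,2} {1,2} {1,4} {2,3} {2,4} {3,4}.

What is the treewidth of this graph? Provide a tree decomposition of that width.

Every bag has size at most 3, so the width is 3 − 1 = 2 and tw(G) ≤ 2. Conversely, {0, 1, 2} is a clique of size 3, and the vertices of any clique must share a bag in every tree decomposition; so some bag has ≥ 3 vertices and tw(G) ≥ 2. Therefore the treewidth is 2.

Treewidth 2.
One optimal decomposition is:
Bags: B1 = {1, 2, 4}  B2 = {2, 3, 4}  B3 = {0, 1, 2}
Tree: B1–B2, B1–B3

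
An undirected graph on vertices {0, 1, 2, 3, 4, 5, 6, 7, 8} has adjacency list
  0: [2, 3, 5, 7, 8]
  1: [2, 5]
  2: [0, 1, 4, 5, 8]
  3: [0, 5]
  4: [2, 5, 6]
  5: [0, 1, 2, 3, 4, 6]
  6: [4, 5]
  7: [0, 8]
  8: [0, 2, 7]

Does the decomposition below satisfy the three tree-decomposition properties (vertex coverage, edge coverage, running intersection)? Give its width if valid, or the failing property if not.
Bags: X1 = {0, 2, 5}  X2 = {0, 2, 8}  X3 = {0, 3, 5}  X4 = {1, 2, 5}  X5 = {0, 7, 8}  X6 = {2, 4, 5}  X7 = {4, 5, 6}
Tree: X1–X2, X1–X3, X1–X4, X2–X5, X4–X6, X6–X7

Yes; width 2.

Checking the three conditions: (i) the bags cover all of {0, 1, 2, 3, 4, 5, 6, 7, 8}; (ii) for each edge, some bag contains both endpoints; (iii) the bags containing any fixed vertex form a subtree. All hold, so the decomposition is valid with width 3 − 1 = 2.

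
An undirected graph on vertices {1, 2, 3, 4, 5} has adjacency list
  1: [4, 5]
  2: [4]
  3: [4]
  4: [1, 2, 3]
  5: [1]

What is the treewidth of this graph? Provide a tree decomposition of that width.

Treewidth 1.
One optimal decomposition is:
Bags: B1 = {2, 4}  B2 = {1, 4}  B3 = {3, 4}  B4 = {1, 5}
Tree: B1–B2, B2–B3, B2–B4

The largest bag has 2 vertices, giving width 1; this decomposition certifies tw(G) ≤ 1. G has an edge, so its treewidth is at least 1. Combining the bounds, tw(G) = 1.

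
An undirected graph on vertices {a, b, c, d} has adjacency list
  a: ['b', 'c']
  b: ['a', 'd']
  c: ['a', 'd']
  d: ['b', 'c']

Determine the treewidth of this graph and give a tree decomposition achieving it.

Every bag has size at most 3, so the width is 3 − 1 = 2 and tw(G) ≤ 2. The edges c–a–b–d–c form a cycle, so G is not a tree and its treewidth is at least 2. Combining the bounds, tw(G) = 2.

Treewidth 2.
One such decomposition:
Bags: B1 = {a, b, c}  B2 = {b, c, d}
Tree: B1–B2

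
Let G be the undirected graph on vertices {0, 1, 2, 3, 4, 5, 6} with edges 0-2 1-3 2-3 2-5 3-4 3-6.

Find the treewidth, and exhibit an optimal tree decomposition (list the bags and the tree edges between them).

Treewidth 1.
One such decomposition:
Bags: B1 = {2, 3}  B2 = {0, 2}  B3 = {3, 6}  B4 = {2, 5}  B5 = {3, 4}  B6 = {1, 3}
Tree: B1–B2, B1–B3, B2–B4, B1–B5, B5–B6

Every bag has size at most 2, so the width is 2 − 1 = 1 and tw(G) ≤ 1. Since G has at least one edge (e.g. 3–2), it is not an edgeless graph, so tw(G) ≥ 1. Therefore the treewidth is 1.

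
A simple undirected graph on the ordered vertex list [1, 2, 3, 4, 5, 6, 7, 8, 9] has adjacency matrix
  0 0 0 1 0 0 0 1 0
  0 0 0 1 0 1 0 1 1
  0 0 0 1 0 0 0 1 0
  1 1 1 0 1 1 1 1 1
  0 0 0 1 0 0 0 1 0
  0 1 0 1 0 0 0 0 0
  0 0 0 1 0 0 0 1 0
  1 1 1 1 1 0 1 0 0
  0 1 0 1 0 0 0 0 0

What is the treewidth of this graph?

A width-2 tree decomposition is:
Bags: B1 = {4, 7, 8}  B2 = {4, 5, 8}  B3 = {1, 4, 8}  B4 = {3, 4, 8}  B5 = {2, 4, 8}  B6 = {2, 4, 6}  B7 = {2, 4, 9}
Tree: B1–B2, B2–B3, B1–B4, B4–B5, B5–B6, B5–B7
Every bag has size at most 3, so the width is 3 − 1 = 2 and tw(G) ≤ 2. On the other hand G contains the 3-clique {1, 4, 8}. A clique must lie in a single bag of any decomposition, so no decomposition can have width below 2. Therefore the treewidth is 2.

2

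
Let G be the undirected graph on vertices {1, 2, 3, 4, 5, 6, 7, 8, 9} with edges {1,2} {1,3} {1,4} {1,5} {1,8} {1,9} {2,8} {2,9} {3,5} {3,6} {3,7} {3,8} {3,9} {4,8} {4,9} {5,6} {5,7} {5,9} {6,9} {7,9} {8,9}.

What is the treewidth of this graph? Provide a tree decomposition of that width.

Treewidth 3.
Bags: B1 = {1, 3, 8, 9}  B2 = {1, 3, 5, 9}  B3 = {3, 5, 7, 9}  B4 = {1, 2, 8, 9}  B5 = {1, 4, 8, 9}  B6 = {3, 5, 6, 9}
Tree: B1–B2, B2–B3, B1–B4, B1–B5, B3–B6

Every bag has size at most 4, so the width is 4 − 1 = 3 and tw(G) ≤ 3. Conversely, {1, 2, 8, 9} is a clique of size 4, and the vertices of any clique must share a bag in every tree decomposition; so some bag has ≥ 4 vertices and tw(G) ≥ 3. Hence tw(G) = 3 exactly.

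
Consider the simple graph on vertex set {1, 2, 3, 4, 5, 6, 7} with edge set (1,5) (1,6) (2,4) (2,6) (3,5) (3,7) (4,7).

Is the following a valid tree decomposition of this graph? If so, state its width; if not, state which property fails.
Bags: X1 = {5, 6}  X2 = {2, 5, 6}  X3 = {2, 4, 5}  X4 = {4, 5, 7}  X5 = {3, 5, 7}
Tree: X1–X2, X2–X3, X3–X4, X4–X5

A tree decomposition must satisfy three properties: every vertex lies in some bag; for every edge, both endpoints lie together in some bag; and for every vertex, the bags containing it form a connected subtree. Here vertex 1 appears in no bag, so the decomposition is invalid.

No — vertex 1 appears in no bag.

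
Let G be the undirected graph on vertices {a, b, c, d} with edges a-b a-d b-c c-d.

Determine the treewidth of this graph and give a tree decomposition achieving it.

Treewidth 2.
One such decomposition:
Bags: B1 = {a, c, d}  B2 = {a, b, c}
Tree: B1–B2

Every bag has size at most 3, so the width is 3 − 1 = 2 and tw(G) ≤ 2. The edges c–d–a–b–c form a cycle, so G is not a tree and its treewidth is at least 2. Therefore the treewidth is 2.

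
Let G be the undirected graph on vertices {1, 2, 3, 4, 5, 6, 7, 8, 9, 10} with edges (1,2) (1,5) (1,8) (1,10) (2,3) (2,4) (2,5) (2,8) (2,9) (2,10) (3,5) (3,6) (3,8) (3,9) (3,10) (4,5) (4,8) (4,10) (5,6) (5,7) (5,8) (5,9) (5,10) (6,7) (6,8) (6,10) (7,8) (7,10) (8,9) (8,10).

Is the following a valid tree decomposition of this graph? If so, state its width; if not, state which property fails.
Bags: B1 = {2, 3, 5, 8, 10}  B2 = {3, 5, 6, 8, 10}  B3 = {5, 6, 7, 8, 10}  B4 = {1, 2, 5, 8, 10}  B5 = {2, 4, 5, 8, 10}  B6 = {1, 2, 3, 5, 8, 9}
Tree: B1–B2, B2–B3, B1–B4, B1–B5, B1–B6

No — bags containing vertex 1 are not connected in the tree.

A tree decomposition must satisfy three properties: every vertex lies in some bag; for every edge, both endpoints lie together in some bag; and for every vertex, the bags containing it form a connected subtree. Here bags containing vertex 1 are not connected in the tree, so the decomposition is invalid.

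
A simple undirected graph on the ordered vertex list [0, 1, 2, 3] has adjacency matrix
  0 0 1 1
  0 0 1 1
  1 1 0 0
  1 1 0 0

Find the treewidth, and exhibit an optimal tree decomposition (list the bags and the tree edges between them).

Treewidth 2.
One optimal decomposition is:
Bags: B1 = {0, 1, 2}  B2 = {0, 1, 3}
Tree: B1–B2

The largest bag has 3 vertices, giving width 2; this decomposition certifies tw(G) ≤ 2. Since 1–2–0–3–1 is a cycle in G, G is not acyclic. Forests are exactly the graphs of treewidth ≤ 1, so tw(G) ≥ 2. The upper and lower bounds meet at 2, so that is the treewidth.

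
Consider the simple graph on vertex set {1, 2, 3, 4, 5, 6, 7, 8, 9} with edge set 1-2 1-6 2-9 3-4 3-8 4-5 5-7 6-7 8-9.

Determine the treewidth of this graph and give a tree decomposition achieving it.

The largest bag has 3 vertices, giving width 2; this decomposition certifies tw(G) ≤ 2. The edges 8–3–4–5–7–6–1–2–9–8 form a cycle, so G is not a tree and its treewidth is at least 2. Combining the bounds, tw(G) = 2.

Treewidth 2.
One such decomposition:
Bags: B1 = {3, 4, 8}  B2 = {4, 5, 8}  B3 = {5, 7, 8}  B4 = {6, 7, 8}  B5 = {1, 6, 8}  B6 = {1, 2, 8}  B7 = {2, 8, 9}
Tree: B1–B2, B2–B3, B3–B4, B4–B5, B5–B6, B6–B7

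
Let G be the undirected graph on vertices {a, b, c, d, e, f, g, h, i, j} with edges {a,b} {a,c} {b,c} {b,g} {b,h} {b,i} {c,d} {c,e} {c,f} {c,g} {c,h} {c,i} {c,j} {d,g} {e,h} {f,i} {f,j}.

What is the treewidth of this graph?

2

A width-2 tree decomposition is:
Bags: B1 = {b, c, g}  B2 = {b, c, i}  B3 = {c, f, i}  B4 = {b, c, h}  B5 = {c, f, j}  B6 = {a, b, c}  B7 = {c, e, h}  B8 = {c, d, g}
Tree: B1–B2, B2–B3, B2–B4, B3–B5, B4–B6, B4–B7, B1–B8
Each bag holds 3 vertices, so the decomposition has width 2, which upper-bounds the treewidth. Conversely, {c, d, g} is a clique of size 3, and the vertices of any clique must share a bag in every tree decomposition; so some bag has ≥ 3 vertices and tw(G) ≥ 2. The upper and lower bounds meet at 2, so that is the treewidth.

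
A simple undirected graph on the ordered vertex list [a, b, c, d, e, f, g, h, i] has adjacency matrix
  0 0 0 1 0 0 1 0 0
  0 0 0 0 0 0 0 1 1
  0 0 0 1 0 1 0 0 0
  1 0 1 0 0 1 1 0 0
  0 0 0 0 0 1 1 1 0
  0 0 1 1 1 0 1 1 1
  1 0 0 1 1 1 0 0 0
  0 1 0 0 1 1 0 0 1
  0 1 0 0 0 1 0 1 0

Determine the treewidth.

2

A width-2 tree decomposition is:
Bags: B1 = {e, f, h}  B2 = {e, f, g}  B3 = {d, f, g}  B4 = {f, h, i}  B5 = {b, h, i}  B6 = {a, d, g}  B7 = {c, d, f}
Tree: B1–B2, B2–B3, B1–B4, B4–B5, B3–B6, B3–B7
Each bag holds 3 vertices, so the decomposition has width 2, which upper-bounds the treewidth. For the lower bound, the 3 vertices {a, d, g} are pairwise adjacent, and any tree decomposition puts a clique entirely inside one bag — forcing width ≥ 2. The upper and lower bounds meet at 2, so that is the treewidth.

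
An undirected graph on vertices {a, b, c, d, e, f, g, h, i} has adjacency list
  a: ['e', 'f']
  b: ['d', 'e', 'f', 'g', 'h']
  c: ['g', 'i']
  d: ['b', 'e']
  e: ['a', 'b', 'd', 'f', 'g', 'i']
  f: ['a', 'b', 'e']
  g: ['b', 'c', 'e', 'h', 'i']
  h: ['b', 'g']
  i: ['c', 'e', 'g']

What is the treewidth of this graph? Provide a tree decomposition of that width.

Treewidth 2.
One optimal decomposition is:
Bags: B1 = {b, e, g}  B2 = {b, g, h}  B3 = {e, g, i}  B4 = {b, e, f}  B5 = {c, g, i}  B6 = {a, e, f}  B7 = {b, d, e}
Tree: B1–B2, B1–B3, B1–B4, B3–B5, B4–B6, B4–B7

Every bag has size at most 3, so the width is 3 − 1 = 2 and tw(G) ≤ 2. On the other hand G contains the 3-clique {a, e, f}. A clique must lie in a single bag of any decomposition, so no decomposition can have width below 2. Hence tw(G) = 2 exactly.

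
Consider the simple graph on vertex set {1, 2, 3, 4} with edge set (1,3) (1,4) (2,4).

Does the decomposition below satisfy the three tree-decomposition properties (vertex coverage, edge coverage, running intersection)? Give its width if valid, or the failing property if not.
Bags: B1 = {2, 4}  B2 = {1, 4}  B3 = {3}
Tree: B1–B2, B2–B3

No — edge (1,3) lies in no bag.

A tree decomposition must satisfy three properties: every vertex lies in some bag; for every edge, both endpoints lie together in some bag; and for every vertex, the bags containing it form a connected subtree. Here edge (1,3) lies in no bag, so the decomposition is invalid.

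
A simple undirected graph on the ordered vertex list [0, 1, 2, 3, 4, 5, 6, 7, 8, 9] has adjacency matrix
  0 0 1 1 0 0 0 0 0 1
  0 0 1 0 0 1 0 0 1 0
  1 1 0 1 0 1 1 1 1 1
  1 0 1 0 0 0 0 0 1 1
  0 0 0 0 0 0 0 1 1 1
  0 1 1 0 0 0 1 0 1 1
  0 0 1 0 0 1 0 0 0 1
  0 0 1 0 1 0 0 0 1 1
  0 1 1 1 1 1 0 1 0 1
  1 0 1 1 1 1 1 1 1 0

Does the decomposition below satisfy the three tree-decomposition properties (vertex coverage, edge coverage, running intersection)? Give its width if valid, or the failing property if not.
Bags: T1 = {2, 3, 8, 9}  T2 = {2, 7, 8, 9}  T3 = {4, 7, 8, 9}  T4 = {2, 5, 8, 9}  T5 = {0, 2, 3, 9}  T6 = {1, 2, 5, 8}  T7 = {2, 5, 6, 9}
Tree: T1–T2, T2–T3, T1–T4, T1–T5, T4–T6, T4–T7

Yes; width 3.

Every vertex of G appears in some bag (union = {0, 1, 2, 3, 4, 5, 6, 7, 8, 9}); every edge is covered by a bag; and for each vertex v the set of bags containing v is connected in the bag tree. The decomposition is therefore valid. The largest bag has 4 vertices, so the width is 3.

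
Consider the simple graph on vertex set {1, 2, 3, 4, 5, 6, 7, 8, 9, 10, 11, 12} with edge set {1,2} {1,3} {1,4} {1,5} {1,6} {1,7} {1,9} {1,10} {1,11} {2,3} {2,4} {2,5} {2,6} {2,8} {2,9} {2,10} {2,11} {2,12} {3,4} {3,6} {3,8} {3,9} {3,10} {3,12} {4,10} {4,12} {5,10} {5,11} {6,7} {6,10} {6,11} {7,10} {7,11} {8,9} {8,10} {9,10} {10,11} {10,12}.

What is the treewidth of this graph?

A width-4 tree decomposition is:
Bags: B1 = {1, 2, 3, 6, 10}  B2 = {1, 2, 3, 9, 10}  B3 = {1, 2, 6, 10, 11}  B4 = {2, 3, 8, 9, 10}  B5 = {1, 2, 3, 4, 10}  B6 = {2, 3, 4, 10, 12}  B7 = {1, 2, 5, 10, 11}  B8 = {1, 6, 7, 10, 11}
Tree: B1–B2, B1–B3, B2–B4, B2–B5, B5–B6, B3–B7, B3–B8
The largest bag has 5 vertices, giving width 4; this decomposition certifies tw(G) ≤ 4. On the other hand G contains the 5-clique {2, 3, 8, 9, 10}. A clique must lie in a single bag of any decomposition, so no decomposition can have width below 4. Hence tw(G) = 4 exactly.

4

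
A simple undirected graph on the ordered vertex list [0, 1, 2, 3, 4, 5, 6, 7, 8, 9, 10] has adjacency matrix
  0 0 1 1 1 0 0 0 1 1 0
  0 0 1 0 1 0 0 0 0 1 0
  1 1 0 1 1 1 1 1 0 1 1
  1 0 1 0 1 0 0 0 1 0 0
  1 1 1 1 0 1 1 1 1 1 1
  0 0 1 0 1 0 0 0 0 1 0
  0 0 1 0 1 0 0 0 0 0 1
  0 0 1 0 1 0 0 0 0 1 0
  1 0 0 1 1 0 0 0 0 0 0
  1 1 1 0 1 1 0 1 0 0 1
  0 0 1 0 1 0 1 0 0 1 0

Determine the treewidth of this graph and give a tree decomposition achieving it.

Treewidth 3.
One such decomposition:
Bags: B1 = {0, 2, 4, 9}  B2 = {2, 4, 9, 10}  B3 = {2, 4, 6, 10}  B4 = {0, 2, 3, 4}  B5 = {2, 4, 7, 9}  B6 = {2, 4, 5, 9}  B7 = {1, 2, 4, 9}  B8 = {0, 3, 4, 8}
Tree: B1–B2, B2–B3, B1–B4, B2–B5, B5–B6, B5–B7, B4–B8

Every bag has size at most 4, so the width is 4 − 1 = 3 and tw(G) ≤ 3. For the lower bound, the 4 vertices {0, 3, 4, 8} are pairwise adjacent, and any tree decomposition puts a clique entirely inside one bag — forcing width ≥ 3. Therefore the treewidth is 3.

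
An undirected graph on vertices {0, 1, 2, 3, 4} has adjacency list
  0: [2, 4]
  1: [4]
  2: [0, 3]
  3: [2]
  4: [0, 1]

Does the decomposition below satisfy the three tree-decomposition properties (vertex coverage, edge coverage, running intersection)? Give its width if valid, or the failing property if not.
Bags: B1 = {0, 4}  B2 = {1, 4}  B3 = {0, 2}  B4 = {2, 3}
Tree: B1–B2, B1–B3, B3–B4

Yes; width 1.

Vertex coverage: the bags together contain {0, 1, 2, 3, 4}, the full vertex set. Edge coverage: each edge of G has both endpoints in at least one bag. Running intersection: for every vertex, the bags containing it form a connected subtree. All three properties hold, so this is a valid tree decomposition of width max|bag| − 1 = 1, and hence tw(G) ≤ 1.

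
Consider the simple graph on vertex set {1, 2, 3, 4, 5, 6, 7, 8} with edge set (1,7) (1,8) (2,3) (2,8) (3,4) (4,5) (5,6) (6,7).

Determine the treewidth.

A width-2 tree decomposition is:
Bags: B1 = {3, 4, 5}  B2 = {2, 3, 5}  B3 = {2, 5, 8}  B4 = {1, 5, 8}  B5 = {1, 5, 7}  B6 = {5, 6, 7}
Tree: B1–B2, B2–B3, B3–B4, B4–B5, B5–B6
Each bag holds 3 vertices, so the decomposition has width 2, which upper-bounds the treewidth. Since 5–4–3–2–8–1–7–6–5 is a cycle in G, G is not acyclic. Forests are exactly the graphs of treewidth ≤ 1, so tw(G) ≥ 2. The upper and lower bounds meet at 2, so that is the treewidth.

2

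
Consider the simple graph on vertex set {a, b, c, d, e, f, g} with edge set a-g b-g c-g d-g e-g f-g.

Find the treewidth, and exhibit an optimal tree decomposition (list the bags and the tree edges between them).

Treewidth 1.
One such decomposition:
Bags: B1 = {f, g}  B2 = {c, g}  B3 = {a, g}  B4 = {e, g}  B5 = {b, g}  B6 = {d, g}
Tree: B1–B2, B1–B3, B3–B4, B1–B5, B1–B6

Every bag has size at most 2, so the width is 2 − 1 = 1 and tw(G) ≤ 1. G has an edge, so its treewidth is at least 1. Therefore the treewidth is 1.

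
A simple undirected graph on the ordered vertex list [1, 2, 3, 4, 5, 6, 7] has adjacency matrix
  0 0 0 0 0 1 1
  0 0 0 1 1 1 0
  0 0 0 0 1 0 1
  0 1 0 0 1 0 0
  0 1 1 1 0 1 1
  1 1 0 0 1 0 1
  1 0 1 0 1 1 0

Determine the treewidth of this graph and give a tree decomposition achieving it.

Each bag holds 3 vertices, so the decomposition has width 2, which upper-bounds the treewidth. On the other hand G contains the 3-clique {1, 6, 7}. A clique must lie in a single bag of any decomposition, so no decomposition can have width below 2. Combining the bounds, tw(G) = 2.

Treewidth 2.
Bags: B1 = {2, 5, 6}  B2 = {5, 6, 7}  B3 = {3, 5, 7}  B4 = {2, 4, 5}  B5 = {1, 6, 7}
Tree: B1–B2, B2–B3, B1–B4, B2–B5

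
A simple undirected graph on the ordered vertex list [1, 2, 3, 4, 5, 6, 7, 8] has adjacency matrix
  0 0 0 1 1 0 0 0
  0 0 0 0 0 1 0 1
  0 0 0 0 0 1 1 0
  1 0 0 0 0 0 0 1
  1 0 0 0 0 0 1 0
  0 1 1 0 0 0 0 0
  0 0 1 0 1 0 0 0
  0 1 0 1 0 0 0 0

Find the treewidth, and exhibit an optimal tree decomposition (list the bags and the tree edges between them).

Treewidth 2.
One such decomposition:
Bags: B1 = {3, 5, 7}  B2 = {3, 5, 6}  B3 = {2, 5, 6}  B4 = {2, 5, 8}  B5 = {4, 5, 8}  B6 = {1, 4, 5}
Tree: B1–B2, B2–B3, B3–B4, B4–B5, B5–B6

The largest bag has 3 vertices, giving width 2; this decomposition certifies tw(G) ≤ 2. For the lower bound, G contains the cycle 5–7–3–6–2–8–4–1–5, so G is not a forest; only forests have treewidth ≤ 1, hence tw(G) ≥ 2. Hence tw(G) = 2 exactly.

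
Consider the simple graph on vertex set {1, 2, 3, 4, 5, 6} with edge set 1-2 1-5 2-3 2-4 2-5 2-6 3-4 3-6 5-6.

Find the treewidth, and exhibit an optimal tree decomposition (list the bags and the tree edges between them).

The largest bag has 3 vertices, giving width 2; this decomposition certifies tw(G) ≤ 2. Conversely, {1, 2, 5} is a clique of size 3, and the vertices of any clique must share a bag in every tree decomposition; so some bag has ≥ 3 vertices and tw(G) ≥ 2. Hence tw(G) = 2 exactly.

Treewidth 2.
One optimal decomposition is:
Bags: B1 = {2, 3, 4}  B2 = {2, 3, 6}  B3 = {2, 5, 6}  B4 = {1, 2, 5}
Tree: B1–B2, B2–B3, B3–B4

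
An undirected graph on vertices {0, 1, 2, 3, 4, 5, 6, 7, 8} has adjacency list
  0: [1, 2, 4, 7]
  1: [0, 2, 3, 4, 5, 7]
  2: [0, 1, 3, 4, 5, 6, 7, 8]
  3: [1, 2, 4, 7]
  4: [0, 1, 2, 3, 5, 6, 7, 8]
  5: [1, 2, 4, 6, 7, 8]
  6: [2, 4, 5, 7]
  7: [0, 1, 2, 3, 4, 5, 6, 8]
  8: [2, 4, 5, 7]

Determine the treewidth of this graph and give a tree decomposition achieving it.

Treewidth 4.
One such decomposition:
Bags: B1 = {0, 1, 2, 4, 7}  B2 = {1, 2, 3, 4, 7}  B3 = {1, 2, 4, 5, 7}  B4 = {2, 4, 5, 7, 8}  B5 = {2, 4, 5, 6, 7}
Tree: B1–B2, B1–B3, B3–B4, B3–B5

Each bag holds 5 vertices, so the decomposition has width 4, which upper-bounds the treewidth. For the lower bound, the 5 vertices {2, 4, 5, 7, 8} are pairwise adjacent, and any tree decomposition puts a clique entirely inside one bag — forcing width ≥ 4. Hence tw(G) = 4 exactly.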